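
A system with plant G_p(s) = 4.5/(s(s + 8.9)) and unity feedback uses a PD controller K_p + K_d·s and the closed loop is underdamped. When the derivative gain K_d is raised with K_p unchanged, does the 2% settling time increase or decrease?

Characteristic equation s² + (8.9 + 4.5K_d)s + 4.5K_p = 0: raising K_d increases ζω_n = (8.9+4.5K_d)/2 while the loop stays underdamped, so T_s ≈ 4/(ζω_n) decreases.

decrease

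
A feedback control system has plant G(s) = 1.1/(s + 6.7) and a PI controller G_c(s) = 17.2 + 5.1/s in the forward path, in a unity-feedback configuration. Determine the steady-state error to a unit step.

The open loop G_c(s)G(s) has a pole at the origin (type 1), so the static position error constant is infinite and e_ss = 1/(1+∞) = 0.

0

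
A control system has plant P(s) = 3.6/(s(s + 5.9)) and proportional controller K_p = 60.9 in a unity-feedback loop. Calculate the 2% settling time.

T_s ≈ 1.36 s

Closed-loop characteristic equation: s² + 5.9s + 219.2 = 0, so ω_n = 14.81 rad/s and ζ = 5.9/(2·14.81) = 0.1992.
2% settling time T_s ≈ 4/(ζω_n) = 4/2.95 = 1.36 s.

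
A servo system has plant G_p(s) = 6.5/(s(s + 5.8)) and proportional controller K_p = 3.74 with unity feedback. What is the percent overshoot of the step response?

10.2%

Closed-loop characteristic equation: s² + 5.8s + 24.31 = 0, so ω_n = 4.931 rad/s and ζ = 5.8/(2·4.931) = 0.5882.
%OS = 100·exp(−πζ/√(1−ζ²)) = 100·exp(−π·0.5882/√0.6541) = 10.2%.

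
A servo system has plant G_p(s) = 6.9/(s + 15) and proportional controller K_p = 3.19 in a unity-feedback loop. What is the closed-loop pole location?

s = -37.01

Closed-loop transfer function: T(s) = K_p·G_p(s)/(1 + K_p·G_p(s)) = 22.01/(s + 15 + 22.01) = 22.01/(s + 37.01).
The closed-loop pole is at s = −37.01.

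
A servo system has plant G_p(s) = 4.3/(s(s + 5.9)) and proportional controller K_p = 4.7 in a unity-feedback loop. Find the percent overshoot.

6.51%

From 1 + K_pG_p(s) = 0: s² + 5.9s + 20.21 = 0 ⇒ ω_n = 4.496, ζ = 0.6562.
%OS = 100·exp(−πζ/√(1−ζ²)) = 100·exp(−π·0.6562/√0.5694) = 6.51%.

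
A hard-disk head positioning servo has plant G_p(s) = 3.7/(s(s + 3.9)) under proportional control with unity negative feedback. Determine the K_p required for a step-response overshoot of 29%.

From %OS = 100·exp(−πζ/√(1−ζ²)) = 29%, ζ = −ln(0.29)/√(π²+ln²(0.29)) = 0.3666.
Characteristic equation s² + 3.9s + 3.7K_p = 0 gives ζ = 3.9/(2√(3.7K_p)).
Setting ζ = 0.3666: √(3.7K_p) = 3.9/(2·0.3666) = 5.319, so K_p = 28.29/3.7 = 7.65.

K_p = 7.65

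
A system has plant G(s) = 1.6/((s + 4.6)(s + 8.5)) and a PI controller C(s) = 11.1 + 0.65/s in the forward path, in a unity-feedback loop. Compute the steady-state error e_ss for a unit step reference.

0

The open loop C(s)G(s) has a pole at the origin (type 1), so the static position error constant is infinite and e_ss = 1/(1+∞) = 0.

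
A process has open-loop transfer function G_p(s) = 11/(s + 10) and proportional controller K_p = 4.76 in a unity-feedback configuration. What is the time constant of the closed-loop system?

τ = 0.016 s

Closed-loop transfer function: T(s) = K_p·G_p(s)/(1 + K_p·G_p(s)) = 52.36/(s + 10 + 52.36) = 52.36/(s + 62.36).
Time constant τ = 1/62.36 = 0.016 s.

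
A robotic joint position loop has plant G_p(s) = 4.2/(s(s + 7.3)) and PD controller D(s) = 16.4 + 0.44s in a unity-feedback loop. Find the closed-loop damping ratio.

ζ = 0.551

Forward path: (16.4 + 0.44s)·4.2/(s(s+7.3)). The closed-loop characteristic equation is s² + (7.3 + 4.2·0.44)s + 4.2·16.4 = 0.
That is s² + 9.148s + 68.88 = 0, so ω_n = 8.299 rad/s and ζ = 9.148/(2·8.299) = 0.5511.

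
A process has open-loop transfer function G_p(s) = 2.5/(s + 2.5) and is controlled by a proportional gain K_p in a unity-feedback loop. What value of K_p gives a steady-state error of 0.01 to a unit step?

K_p = 99

The loop is type 0, so e_ss(step) = 1/(1 + K_pos) with K_pos = K_p·G_p(0).
G_p(0) = 1. Require 1/(1 + K_p·1) = 0.01, so 1 + 1·K_p = 100.
K_p = (100 − 1)/1 = 99.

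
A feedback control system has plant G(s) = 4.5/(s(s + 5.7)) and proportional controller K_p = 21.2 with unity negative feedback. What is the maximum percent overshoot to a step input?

38.4%

The closed-loop denominator s² + 5.7s + 95.4 gives ω_n = √95.4 = 9.767 and ζ = 5.7/(2ω_n) = 0.2918.
%OS = 100·exp(−πζ/√(1−ζ²)) = 100·exp(−π·0.2918/√0.9149) = 38.4%.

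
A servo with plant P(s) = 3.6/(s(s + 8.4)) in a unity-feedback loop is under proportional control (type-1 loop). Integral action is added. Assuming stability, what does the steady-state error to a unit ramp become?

0

The integrator raises the loop to type 2, so K_v → ∞ and e_ss to a ramp is zero.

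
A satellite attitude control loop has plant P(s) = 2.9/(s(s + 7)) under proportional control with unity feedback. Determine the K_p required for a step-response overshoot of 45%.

From %OS = 100·exp(−πζ/√(1−ζ²)) = 45%, ζ = −ln(0.45)/√(π²+ln²(0.45)) = 0.2463.
Characteristic equation s² + 7s + 2.9K_p = 0 gives ζ = 7/(2√(2.9K_p)).
Setting ζ = 0.2463: √(2.9K_p) = 7/(2·0.2463) = 14.21, so K_p = 201.9/2.9 = 69.6.

K_p = 69.6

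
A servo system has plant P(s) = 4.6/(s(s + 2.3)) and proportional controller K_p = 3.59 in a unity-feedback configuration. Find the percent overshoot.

The closed-loop denominator s² + 2.3s + 16.51 gives ω_n = √16.51 = 4.064 and ζ = 2.3/(2ω_n) = 0.283.
%OS = 100·exp(−πζ/√(1−ζ²)) = 100·exp(−π·0.283/√0.9199) = 39.6%.

39.6%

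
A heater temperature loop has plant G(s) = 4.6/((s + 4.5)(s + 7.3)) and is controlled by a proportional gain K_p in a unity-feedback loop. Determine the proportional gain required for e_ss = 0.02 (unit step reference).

K_p = 350

Steady-state error for a unit step on this type-0 loop is 1/(1 + K_p·G(0)).
G(0) = 0.14. Require 1/(1 + K_p·0.14) = 0.02, so 1 + 0.14·K_p = 50.
K_p = (50 − 1)/0.14 = 350.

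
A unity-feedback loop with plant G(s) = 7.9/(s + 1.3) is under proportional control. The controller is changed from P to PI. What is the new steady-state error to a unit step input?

0

Adding integral action puts a pole at s = 0 in the forward path, raising the system type to 1; a type-1 loop has zero steady-state error to a step.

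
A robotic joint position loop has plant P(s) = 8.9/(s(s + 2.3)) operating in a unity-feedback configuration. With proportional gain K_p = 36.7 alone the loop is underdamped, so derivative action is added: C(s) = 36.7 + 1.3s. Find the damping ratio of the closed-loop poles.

ζ = 0.384

Forward path: (36.7 + 1.3s)·8.9/(s(s+2.3)). The closed-loop characteristic equation is s² + (2.3 + 8.9·1.3)s + 8.9·36.7 = 0.
That is s² + 13.87s + 326.6 = 0, so ω_n = 18.07 rad/s and ζ = 13.87/(2·18.07) = 0.3837.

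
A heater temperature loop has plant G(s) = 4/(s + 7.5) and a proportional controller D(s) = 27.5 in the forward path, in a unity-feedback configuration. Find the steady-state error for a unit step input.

The loop is type 0. Static position error constant K_pos = D(0)·G(0) = 27.5·0.5333 = 14.67.
Steady-state error to a unit step: e_ss = 1/(1+K_pos) = 1/15.67 = 0.0638.

0.0638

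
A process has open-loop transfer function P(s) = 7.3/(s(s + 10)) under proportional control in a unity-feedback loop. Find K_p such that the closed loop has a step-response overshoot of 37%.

From %OS = 100·exp(−πζ/√(1−ζ²)) = 37%, ζ = −ln(0.37)/√(π²+ln²(0.37)) = 0.3017.
Characteristic equation s² + 10s + 7.3K_p = 0 gives ζ = 10/(2√(7.3K_p)).
Setting ζ = 0.3017: √(7.3K_p) = 10/(2·0.3017) = 16.57, so K_p = 274.6/7.3 = 37.6.

K_p = 37.6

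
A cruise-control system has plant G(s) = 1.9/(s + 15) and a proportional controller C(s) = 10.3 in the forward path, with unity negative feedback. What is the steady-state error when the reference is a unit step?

The loop is type 0. Static position error constant K_pos = C(0)·G(0) = 10.3·0.1267 = 1.305.
Steady-state error to a unit step: e_ss = 1/(1+K_pos) = 1/2.305 = 0.434.

0.434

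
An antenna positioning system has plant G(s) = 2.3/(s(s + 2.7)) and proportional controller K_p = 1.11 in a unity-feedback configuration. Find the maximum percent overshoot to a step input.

Closed-loop characteristic equation: s² + 2.7s + 2.553 = 0, so ω_n = 1.598 rad/s and ζ = 2.7/(2·1.598) = 0.8449.
%OS = 100·exp(−πζ/√(1−ζ²)) = 100·exp(−π·0.8449/√0.2861) = 0.7%.

0.7%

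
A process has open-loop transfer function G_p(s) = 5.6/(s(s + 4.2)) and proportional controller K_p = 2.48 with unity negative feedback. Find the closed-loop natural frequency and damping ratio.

With unity feedback the closed-loop characteristic equation is s² + 4.2s + 2.48·5.6 = s² + 4.2s + 13.89 = 0.
Matching s² + 2ζω_n s + ω_n²: ω_n = √13.89 = 3.727 rad/s and 2ζω_n = 4.2, so ζ = 4.2/(2·3.727) = 0.564.

ω_n = 3.73 rad/s, ζ = 0.564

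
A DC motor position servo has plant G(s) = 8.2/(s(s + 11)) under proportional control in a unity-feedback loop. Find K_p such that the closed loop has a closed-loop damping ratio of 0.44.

K_p = 19.1

Closed-loop characteristic equation: s² + 11s + K_p·8.2 = 0.
So ω_n = √(8.2K_p) and 2ζω_n = 11, giving ζ = 11/(2√(8.2K_p)).
Setting ζ = 0.44: √(8.2K_p) = 11/(2·0.44) = 12.5, so K_p = 156.2/8.2 = 19.1.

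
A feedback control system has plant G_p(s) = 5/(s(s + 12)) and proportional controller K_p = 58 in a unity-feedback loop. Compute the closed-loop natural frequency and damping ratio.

ω_n = 17 rad/s, ζ = 0.352

The closed-loop denominator is s(s+12) + 58·5 = s² + 12s + 290.
So ω_n² = 290 ⇒ ω_n = 17.03 rad/s, and ζ = 12/(2ω_n) = 0.352.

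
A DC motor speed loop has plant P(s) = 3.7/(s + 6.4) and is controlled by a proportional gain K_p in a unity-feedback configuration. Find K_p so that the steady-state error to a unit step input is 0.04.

The loop is type 0, so e_ss(step) = 1/(1 + K_pos) with K_pos = K_p·P(0).
P(0) = 0.5781. Require 1/(1 + K_p·0.5781) = 0.04, so 1 + 0.5781·K_p = 25.
K_p = (25 − 1)/0.5781 = 41.5.

K_p = 41.5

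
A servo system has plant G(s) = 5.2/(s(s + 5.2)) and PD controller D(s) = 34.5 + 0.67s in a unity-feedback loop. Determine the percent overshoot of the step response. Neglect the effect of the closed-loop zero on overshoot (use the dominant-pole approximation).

34.1%

Forward path: (34.5 + 0.67s)·5.2/(s(s+5.2)). The closed-loop characteristic equation is s² + (5.2 + 5.2·0.67)s + 5.2·34.5 = 0.
That is s² + 8.684s + 179.4 = 0, so ω_n = 13.39 rad/s and ζ = 8.684/(2·13.39) = 0.3242.
%OS = 100·exp(−πζ/√(1−ζ²)) = 34.1%.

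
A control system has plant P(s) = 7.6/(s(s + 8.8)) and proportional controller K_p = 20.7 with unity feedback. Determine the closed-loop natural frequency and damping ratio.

1 + K_p·P(s) = 0 gives s² + 8.8s + 157.3 = 0.
So ω_n² = 157.3 ⇒ ω_n = 12.54 rad/s, and ζ = 8.8/(2ω_n) = 0.351.

ω_n = 12.5 rad/s, ζ = 0.351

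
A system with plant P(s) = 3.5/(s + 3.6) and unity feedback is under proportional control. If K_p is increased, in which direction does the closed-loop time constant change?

decrease

The closed-loop bandwidth 3.6+K_p·3.5 grows with K_p, so τ shrinks.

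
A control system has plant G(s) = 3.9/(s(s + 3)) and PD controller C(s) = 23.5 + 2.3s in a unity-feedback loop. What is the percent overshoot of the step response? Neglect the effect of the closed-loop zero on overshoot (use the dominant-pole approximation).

8.07%

Forward path: (23.5 + 2.3s)·3.9/(s(s+3)). The closed-loop characteristic equation is s² + (3 + 3.9·2.3)s + 3.9·23.5 = 0.
That is s² + 11.97s + 91.65 = 0, so ω_n = 9.573 rad/s and ζ = 11.97/(2·9.573) = 0.6252.
%OS = 100·exp(−πζ/√(1−ζ²)) = 8.07%.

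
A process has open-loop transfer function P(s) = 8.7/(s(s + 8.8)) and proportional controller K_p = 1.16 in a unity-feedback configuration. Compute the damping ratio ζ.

ζ = 1.39

With unity feedback the closed-loop characteristic equation is s² + 8.8s + 1.16·8.7 = s² + 8.8s + 10.09 = 0.
So ω_n² = 10.09 ⇒ ω_n = 3.177 rad/s, and ζ = 8.8/(2ω_n) = 1.39.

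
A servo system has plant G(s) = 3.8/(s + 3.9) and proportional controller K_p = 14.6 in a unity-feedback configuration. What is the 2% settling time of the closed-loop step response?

T_s ≈ 0.0674 s

Closed-loop transfer function: T(s) = K_p·G(s)/(1 + K_p·G(s)) = 55.48/(s + 3.9 + 55.48) = 55.48/(s + 59.38).
Time constant τ = 1/59.38 = 0.01684 s, so the 2% settling time is about 4τ = 0.0674 s.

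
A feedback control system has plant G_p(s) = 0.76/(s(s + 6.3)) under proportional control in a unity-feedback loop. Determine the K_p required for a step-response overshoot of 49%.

From %OS = 100·exp(−πζ/√(1−ζ²)) = 49%, ζ = −ln(0.49)/√(π²+ln²(0.49)) = 0.2214.
Characteristic equation s² + 6.3s + 0.76K_p = 0 gives ζ = 6.3/(2√(0.76K_p)).
Setting ζ = 0.2214: √(0.76K_p) = 6.3/(2·0.2214) = 14.23, so K_p = 202.4/0.76 = 266.

K_p = 266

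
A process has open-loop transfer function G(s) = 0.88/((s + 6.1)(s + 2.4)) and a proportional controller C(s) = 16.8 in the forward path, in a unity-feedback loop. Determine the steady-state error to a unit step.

The loop is type 0. Static position error constant K_pos = C(0)·G(0) = 16.8·0.06011 = 1.01.
Steady-state error to a unit step: e_ss = 1/(1+K_pos) = 1/2.01 = 0.498.

0.498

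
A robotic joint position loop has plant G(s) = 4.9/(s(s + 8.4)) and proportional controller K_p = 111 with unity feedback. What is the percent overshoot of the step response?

56.3%

From 1 + K_pG(s) = 0: s² + 8.4s + 543.9 = 0 ⇒ ω_n = 23.32, ζ = 0.1801.
%OS = 100·exp(−πζ/√(1−ζ²)) = 100·exp(−π·0.1801/√0.9676) = 56.3%.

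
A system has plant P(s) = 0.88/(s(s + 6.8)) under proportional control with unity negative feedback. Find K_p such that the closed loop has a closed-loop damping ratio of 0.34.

Closed-loop characteristic equation: s² + 6.8s + K_p·0.88 = 0.
So ω_n = √(0.88K_p) and 2ζω_n = 6.8, giving ζ = 6.8/(2√(0.88K_p)).
Setting ζ = 0.34: √(0.88K_p) = 6.8/(2·0.34) = 10, so K_p = 100/0.88 = 114.

K_p = 114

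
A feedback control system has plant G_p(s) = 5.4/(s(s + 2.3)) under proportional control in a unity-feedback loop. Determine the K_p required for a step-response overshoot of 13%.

K_p = 0.826

From %OS = 100·exp(−πζ/√(1−ζ²)) = 13%, ζ = −ln(0.13)/√(π²+ln²(0.13)) = 0.5446.
Characteristic equation s² + 2.3s + 5.4K_p = 0 gives ζ = 2.3/(2√(5.4K_p)).
Setting ζ = 0.5446: √(5.4K_p) = 2.3/(2·0.5446) = 2.111, so K_p = 4.458/5.4 = 0.826.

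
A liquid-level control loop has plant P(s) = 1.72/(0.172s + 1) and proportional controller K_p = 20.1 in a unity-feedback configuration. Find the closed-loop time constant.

τ = 0.00484 s

Closed loop: T(s) = K_p·P/(1+K_p·P) = 34.57/(0.172s + 1 + 34.57), with pole at s = −(1 + 34.57)/0.172 = −206.8.
Closed-loop time constant τ = 1/206.8 = 0.00484 s.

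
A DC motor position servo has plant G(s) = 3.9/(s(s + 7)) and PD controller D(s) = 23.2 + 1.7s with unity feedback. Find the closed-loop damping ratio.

Forward path: (23.2 + 1.7s)·3.9/(s(s+7)). The closed-loop characteristic equation is s² + (7 + 3.9·1.7)s + 3.9·23.2 = 0.
That is s² + 13.63s + 90.48 = 0, so ω_n = 9.512 rad/s and ζ = 13.63/(2·9.512) = 0.7165.

ζ = 0.716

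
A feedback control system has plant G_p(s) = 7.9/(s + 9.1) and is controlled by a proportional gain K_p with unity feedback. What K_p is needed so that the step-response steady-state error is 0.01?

K_p = 114

The loop is type 0, so e_ss(step) = 1/(1 + K_pos) with K_pos = K_p·G_p(0).
G_p(0) = 0.8681. Require 1/(1 + K_p·0.8681) = 0.01, so 1 + 0.8681·K_p = 100.
K_p = (100 − 1)/0.8681 = 114.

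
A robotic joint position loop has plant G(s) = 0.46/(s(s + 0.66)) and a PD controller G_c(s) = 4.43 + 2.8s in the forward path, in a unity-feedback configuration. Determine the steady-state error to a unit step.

The open loop G_c(s)G(s) has a pole at the origin (type 1), so the static position error constant is infinite and e_ss = 1/(1+∞) = 0.

0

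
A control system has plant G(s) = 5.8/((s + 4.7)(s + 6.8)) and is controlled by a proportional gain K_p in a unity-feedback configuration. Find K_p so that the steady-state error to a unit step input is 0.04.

K_p = 132

Steady-state error for a unit step on this type-0 loop is 1/(1 + K_p·G(0)).
G(0) = 0.1815. Require 1/(1 + K_p·0.1815) = 0.04, so 1 + 0.1815·K_p = 25.
K_p = (25 − 1)/0.1815 = 132.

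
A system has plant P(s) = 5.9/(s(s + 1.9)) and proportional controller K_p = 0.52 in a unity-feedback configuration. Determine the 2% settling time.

From 1 + K_pP(s) = 0: s² + 1.9s + 3.068 = 0 ⇒ ω_n = 1.752, ζ = 0.5424.
2% settling time T_s ≈ 4/(ζω_n) = 4/0.95 = 4.21 s.

T_s ≈ 4.21 s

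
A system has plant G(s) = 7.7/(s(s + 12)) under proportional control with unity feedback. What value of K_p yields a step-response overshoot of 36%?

K_p = 48.9

From %OS = 100·exp(−πζ/√(1−ζ²)) = 36%, ζ = −ln(0.36)/√(π²+ln²(0.36)) = 0.3093.
Characteristic equation s² + 12s + 7.7K_p = 0 gives ζ = 12/(2√(7.7K_p)).
Setting ζ = 0.3093: √(7.7K_p) = 12/(2·0.3093) = 19.4, so K_p = 376.4/7.7 = 48.9.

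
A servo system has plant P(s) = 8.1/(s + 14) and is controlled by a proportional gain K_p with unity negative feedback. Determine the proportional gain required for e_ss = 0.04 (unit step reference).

K_p = 41.5

For a type-0 loop with proportional control, e_ss = 1/(1 + K_p·P(0)).
P(0) = 0.5786. Require 1/(1 + K_p·0.5786) = 0.04, so 1 + 0.5786·K_p = 25.
K_p = (25 − 1)/0.5786 = 41.5.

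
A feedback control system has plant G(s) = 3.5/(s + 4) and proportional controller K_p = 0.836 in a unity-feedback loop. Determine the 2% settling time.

T_s ≈ 0.578 s

Closed-loop transfer function: T(s) = K_p·G(s)/(1 + K_p·G(s)) = 2.926/(s + 4 + 2.926) = 2.926/(s + 6.926).
Time constant τ = 1/6.926 = 0.1444 s, so the 2% settling time is about 4τ = 0.578 s.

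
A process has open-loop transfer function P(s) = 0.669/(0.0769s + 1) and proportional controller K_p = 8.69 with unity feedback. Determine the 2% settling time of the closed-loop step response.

Closed loop: T(s) = K_p·P/(1+K_p·P) = 5.814/(0.0769s + 1 + 5.814), with pole at s = −(1 + 5.814)/0.0769 = −88.6.
τ = 1/88.6 = 0.01129 s, so 2% settling time ≈ 4τ = 0.0451 s.

T_s ≈ 0.0451 s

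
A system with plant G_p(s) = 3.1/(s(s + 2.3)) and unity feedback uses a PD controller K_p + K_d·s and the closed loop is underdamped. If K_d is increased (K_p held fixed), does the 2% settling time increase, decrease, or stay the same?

Characteristic equation s² + (2.3 + 3.1K_d)s + 3.1K_p = 0: raising K_d increases ζω_n = (2.3+3.1K_d)/2 while the loop stays underdamped, so T_s ≈ 4/(ζω_n) decreases.

decrease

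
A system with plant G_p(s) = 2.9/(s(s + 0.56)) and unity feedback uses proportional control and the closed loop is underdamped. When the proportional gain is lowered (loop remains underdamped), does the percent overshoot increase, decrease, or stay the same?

decrease

ζ = 0.56/(2√(2.9K_p)) rises as K_p falls; higher damping means less overshoot.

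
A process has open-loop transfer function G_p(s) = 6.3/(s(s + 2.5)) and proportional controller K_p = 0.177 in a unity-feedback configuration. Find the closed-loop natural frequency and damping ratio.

ω_n = 1.06 rad/s, ζ = 1.18

1 + K_p·G_p(s) = 0 gives s² + 2.5s + 1.115 = 0.
So ω_n² = 1.115 ⇒ ω_n = 1.056 rad/s, and ζ = 2.5/(2ω_n) = 1.18.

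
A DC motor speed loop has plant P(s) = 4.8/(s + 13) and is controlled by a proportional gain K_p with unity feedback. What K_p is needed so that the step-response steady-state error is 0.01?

For a type-0 loop with proportional control, e_ss = 1/(1 + K_p·P(0)).
P(0) = 0.3692. Require 1/(1 + K_p·0.3692) = 0.01, so 1 + 0.3692·K_p = 100.
K_p = (100 − 1)/0.3692 = 268.

K_p = 268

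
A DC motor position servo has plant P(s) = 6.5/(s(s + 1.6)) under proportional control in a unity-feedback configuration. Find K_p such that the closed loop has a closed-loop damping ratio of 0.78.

K_p = 0.162

Closed-loop characteristic equation: s² + 1.6s + K_p·6.5 = 0.
So ω_n = √(6.5K_p) and 2ζω_n = 1.6, giving ζ = 1.6/(2√(6.5K_p)).
Setting ζ = 0.78: √(6.5K_p) = 1.6/(2·0.78) = 1.026, so K_p = 1.052/6.5 = 0.162.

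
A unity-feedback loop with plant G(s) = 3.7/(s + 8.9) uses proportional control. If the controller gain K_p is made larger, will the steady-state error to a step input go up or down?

decrease

e_ss = 1/(1 + K_p·G(0)); a larger K_p raises the denominator, so e_ss decreases.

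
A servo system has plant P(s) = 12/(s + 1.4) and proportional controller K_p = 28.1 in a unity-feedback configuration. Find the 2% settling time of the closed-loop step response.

Closed-loop transfer function: T(s) = K_p·P(s)/(1 + K_p·P(s)) = 337.2/(s + 1.4 + 337.2) = 337.2/(s + 338.6).
Time constant τ = 1/338.6 = 0.002953 s, so the 2% settling time is about 4τ = 0.0118 s.

T_s ≈ 0.0118 s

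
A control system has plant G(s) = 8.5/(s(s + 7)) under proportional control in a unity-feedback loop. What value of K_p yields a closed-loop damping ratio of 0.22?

K_p = 29.8

Closed-loop characteristic equation: s² + 7s + K_p·8.5 = 0.
So ω_n = √(8.5K_p) and 2ζω_n = 7, giving ζ = 7/(2√(8.5K_p)).
Setting ζ = 0.22: √(8.5K_p) = 7/(2·0.22) = 15.91, so K_p = 253.1/8.5 = 29.8.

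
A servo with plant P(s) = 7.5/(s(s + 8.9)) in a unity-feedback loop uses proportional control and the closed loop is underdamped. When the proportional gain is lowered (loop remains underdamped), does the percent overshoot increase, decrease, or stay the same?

decrease

ζ = 8.9/(2√(7.5K_p)) rises as K_p falls; higher damping means less overshoot.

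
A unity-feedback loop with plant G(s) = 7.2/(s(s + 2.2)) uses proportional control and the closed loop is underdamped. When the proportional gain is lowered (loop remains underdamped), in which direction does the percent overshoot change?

decrease

ζ = 2.2/(2√(7.2K_p)) rises as K_p falls; higher damping means less overshoot.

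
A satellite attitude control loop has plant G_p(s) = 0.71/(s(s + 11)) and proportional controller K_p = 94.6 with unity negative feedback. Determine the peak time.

Closed-loop characteristic equation: s² + 11s + 67.17 = 0, so ω_n = 8.195 rad/s and ζ = 11/(2·8.195) = 0.6711.
Damped frequency ω_d = ω_n√(1−ζ²) = 6.076 rad/s, so peak time T_p = π/ω_d = 0.517 s.

T_p = 0.517 s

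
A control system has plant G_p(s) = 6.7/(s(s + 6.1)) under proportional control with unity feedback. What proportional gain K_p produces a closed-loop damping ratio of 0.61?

K_p = 3.73

Closed-loop characteristic equation: s² + 6.1s + K_p·6.7 = 0.
So ω_n = √(6.7K_p) and 2ζω_n = 6.1, giving ζ = 6.1/(2√(6.7K_p)).
Setting ζ = 0.61: √(6.7K_p) = 6.1/(2·0.61) = 5, so K_p = 25/6.7 = 3.73.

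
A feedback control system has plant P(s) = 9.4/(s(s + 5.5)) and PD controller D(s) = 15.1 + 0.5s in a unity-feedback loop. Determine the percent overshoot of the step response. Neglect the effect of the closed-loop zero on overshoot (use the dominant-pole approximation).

Forward path: (15.1 + 0.5s)·9.4/(s(s+5.5)). The closed-loop characteristic equation is s² + (5.5 + 9.4·0.5)s + 9.4·15.1 = 0.
That is s² + 10.2s + 141.9 = 0, so ω_n = 11.91 rad/s and ζ = 10.2/(2·11.91) = 0.4281.
%OS = 100·exp(−πζ/√(1−ζ²)) = 22.6%.

22.6%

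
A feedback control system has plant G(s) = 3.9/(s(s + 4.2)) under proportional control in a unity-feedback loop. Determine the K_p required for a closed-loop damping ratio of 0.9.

Closed-loop characteristic equation: s² + 4.2s + K_p·3.9 = 0.
So ω_n = √(3.9K_p) and 2ζω_n = 4.2, giving ζ = 4.2/(2√(3.9K_p)).
Setting ζ = 0.9: √(3.9K_p) = 4.2/(2·0.9) = 2.333, so K_p = 5.444/3.9 = 1.4.

K_p = 1.4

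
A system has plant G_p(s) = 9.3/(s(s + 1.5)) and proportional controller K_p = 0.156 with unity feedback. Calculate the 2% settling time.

T_s ≈ 5.33 s

The closed-loop denominator s² + 1.5s + 1.451 gives ω_n = √1.451 = 1.204 and ζ = 1.5/(2ω_n) = 0.6227.
2% settling time T_s ≈ 4/(ζω_n) = 4/0.75 = 5.33 s.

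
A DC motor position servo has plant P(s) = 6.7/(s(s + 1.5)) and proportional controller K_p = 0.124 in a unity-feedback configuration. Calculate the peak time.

T_p = 6.07 s

Closed-loop characteristic equation: s² + 1.5s + 0.8308 = 0, so ω_n = 0.9115 rad/s and ζ = 1.5/(2·0.9115) = 0.8228.
Damped frequency ω_d = ω_n√(1−ζ²) = 0.518 rad/s, so peak time T_p = π/ω_d = 6.07 s.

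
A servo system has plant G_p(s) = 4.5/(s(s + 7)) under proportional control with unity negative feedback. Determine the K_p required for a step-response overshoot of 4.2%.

From %OS = 100·exp(−πζ/√(1−ζ²)) = 4.2%, ζ = −ln(0.042)/√(π²+ln²(0.042)) = 0.7103.
Characteristic equation s² + 7s + 4.5K_p = 0 gives ζ = 7/(2√(4.5K_p)).
Setting ζ = 0.7103: √(4.5K_p) = 7/(2·0.7103) = 4.928, so K_p = 24.28/4.5 = 5.4.

K_p = 5.4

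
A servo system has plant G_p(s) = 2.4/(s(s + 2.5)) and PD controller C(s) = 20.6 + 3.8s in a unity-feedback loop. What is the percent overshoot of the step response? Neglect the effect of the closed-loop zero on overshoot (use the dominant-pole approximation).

0.996%

Forward path: (20.6 + 3.8s)·2.4/(s(s+2.5)). The closed-loop characteristic equation is s² + (2.5 + 2.4·3.8)s + 2.4·20.6 = 0.
That is s² + 11.62s + 49.44 = 0, so ω_n = 7.031 rad/s and ζ = 11.62/(2·7.031) = 0.8263.
%OS = 100·exp(−πζ/√(1−ζ²)) = 0.996%.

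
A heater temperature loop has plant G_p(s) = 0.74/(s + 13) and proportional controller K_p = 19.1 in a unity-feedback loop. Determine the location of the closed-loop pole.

s = -27.13

Closed-loop transfer function: T(s) = K_p·G_p(s)/(1 + K_p·G_p(s)) = 14.13/(s + 13 + 14.13) = 14.13/(s + 27.13).
The closed-loop pole is at s = −27.13.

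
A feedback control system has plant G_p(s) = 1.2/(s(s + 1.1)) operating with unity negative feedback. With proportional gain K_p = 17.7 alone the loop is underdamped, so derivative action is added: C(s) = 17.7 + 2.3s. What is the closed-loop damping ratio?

Forward path: (17.7 + 2.3s)·1.2/(s(s+1.1)). The closed-loop characteristic equation is s² + (1.1 + 1.2·2.3)s + 1.2·17.7 = 0.
That is s² + 3.86s + 21.24 = 0, so ω_n = 4.609 rad/s and ζ = 3.86/(2·4.609) = 0.4188.

ζ = 0.419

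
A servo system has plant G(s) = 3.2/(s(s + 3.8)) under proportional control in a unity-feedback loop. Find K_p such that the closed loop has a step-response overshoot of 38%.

From %OS = 100·exp(−πζ/√(1−ζ²)) = 38%, ζ = −ln(0.38)/√(π²+ln²(0.38)) = 0.2943.
Characteristic equation s² + 3.8s + 3.2K_p = 0 gives ζ = 3.8/(2√(3.2K_p)).
Setting ζ = 0.2943: √(3.2K_p) = 3.8/(2·0.2943) = 6.455, so K_p = 41.67/3.2 = 13.

K_p = 13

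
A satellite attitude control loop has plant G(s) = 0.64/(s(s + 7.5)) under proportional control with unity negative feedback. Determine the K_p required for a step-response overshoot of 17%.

From %OS = 100·exp(−πζ/√(1−ζ²)) = 17%, ζ = −ln(0.17)/√(π²+ln²(0.17)) = 0.4913.
Characteristic equation s² + 7.5s + 0.64K_p = 0 gives ζ = 7.5/(2√(0.64K_p)).
Setting ζ = 0.4913: √(0.64K_p) = 7.5/(2·0.4913) = 7.633, so K_p = 58.27/0.64 = 91.

K_p = 91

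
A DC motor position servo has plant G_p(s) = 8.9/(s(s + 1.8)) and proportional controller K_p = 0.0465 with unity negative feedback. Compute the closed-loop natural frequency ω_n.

ω_n = 0.643 rad/s

With unity feedback the closed-loop characteristic equation is s² + 1.8s + 0.0465·8.9 = s² + 1.8s + 0.4138 = 0.
So ω_n² = 0.4138 ⇒ ω_n = 0.6433 rad/s, and ζ = 1.8/(2ω_n) = 1.4.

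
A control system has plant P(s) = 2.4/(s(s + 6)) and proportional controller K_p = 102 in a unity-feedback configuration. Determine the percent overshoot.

54.1%

The closed-loop denominator s² + 6s + 244.8 gives ω_n = √244.8 = 15.65 and ζ = 6/(2ω_n) = 0.1917.
%OS = 100·exp(−πζ/√(1−ζ²)) = 100·exp(−π·0.1917/√0.9632) = 54.1%.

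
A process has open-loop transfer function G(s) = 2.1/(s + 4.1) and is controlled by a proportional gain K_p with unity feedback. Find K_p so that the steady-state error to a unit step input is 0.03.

K_p = 63.1

For a type-0 loop with proportional control, e_ss = 1/(1 + K_p·G(0)).
G(0) = 0.5122. Require 1/(1 + K_p·0.5122) = 0.03, so 1 + 0.5122·K_p = 33.33.
K_p = (33.33 − 1)/0.5122 = 63.1.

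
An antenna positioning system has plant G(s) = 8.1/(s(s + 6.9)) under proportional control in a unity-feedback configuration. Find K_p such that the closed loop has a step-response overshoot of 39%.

From %OS = 100·exp(−πζ/√(1−ζ²)) = 39%, ζ = −ln(0.39)/√(π²+ln²(0.39)) = 0.2871.
Characteristic equation s² + 6.9s + 8.1K_p = 0 gives ζ = 6.9/(2√(8.1K_p)).
Setting ζ = 0.2871: √(8.1K_p) = 6.9/(2·0.2871) = 12.02, so K_p = 144.4/8.1 = 17.8.

K_p = 17.8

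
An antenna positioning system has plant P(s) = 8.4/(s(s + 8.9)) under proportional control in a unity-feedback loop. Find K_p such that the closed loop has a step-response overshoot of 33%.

K_p = 21.3

From %OS = 100·exp(−πζ/√(1−ζ²)) = 33%, ζ = −ln(0.33)/√(π²+ln²(0.33)) = 0.3328.
Characteristic equation s² + 8.9s + 8.4K_p = 0 gives ζ = 8.9/(2√(8.4K_p)).
Setting ζ = 0.3328: √(8.4K_p) = 8.9/(2·0.3328) = 13.37, so K_p = 178.8/8.4 = 21.3.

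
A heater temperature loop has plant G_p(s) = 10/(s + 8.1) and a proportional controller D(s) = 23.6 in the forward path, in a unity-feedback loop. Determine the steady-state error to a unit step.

The loop is type 0. Static position error constant K_pos = D(0)·G_p(0) = 23.6·1.235 = 29.14.
Steady-state error to a unit step: e_ss = 1/(1+K_pos) = 1/30.14 = 0.0332.

0.0332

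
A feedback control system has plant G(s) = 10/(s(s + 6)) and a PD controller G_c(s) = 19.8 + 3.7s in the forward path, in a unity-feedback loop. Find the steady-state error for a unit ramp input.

The loop has one pole at the origin (type 1). Velocity error constant K_v = lim_{s→0} s·G_c(s)G(s) = 19.8·10/6 = 33.
Steady-state error to a unit ramp: e_ss = 1/K_v = 0.0303.

0.0303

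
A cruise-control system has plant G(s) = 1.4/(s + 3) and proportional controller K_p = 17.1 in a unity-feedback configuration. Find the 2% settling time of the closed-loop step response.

T_s ≈ 0.148 s

Closed-loop transfer function: T(s) = K_p·G(s)/(1 + K_p·G(s)) = 23.94/(s + 3 + 23.94) = 23.94/(s + 26.94).
Time constant τ = 1/26.94 = 0.03712 s, so the 2% settling time is about 4τ = 0.148 s.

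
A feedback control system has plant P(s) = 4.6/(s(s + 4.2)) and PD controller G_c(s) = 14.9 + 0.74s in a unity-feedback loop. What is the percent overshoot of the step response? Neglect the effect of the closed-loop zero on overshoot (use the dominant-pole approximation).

19.7%

Forward path: (14.9 + 0.74s)·4.6/(s(s+4.2)). The closed-loop characteristic equation is s² + (4.2 + 4.6·0.74)s + 4.6·14.9 = 0.
That is s² + 7.604s + 68.54 = 0, so ω_n = 8.279 rad/s and ζ = 7.604/(2·8.279) = 0.4592.
%OS = 100·exp(−πζ/√(1−ζ²)) = 19.7%.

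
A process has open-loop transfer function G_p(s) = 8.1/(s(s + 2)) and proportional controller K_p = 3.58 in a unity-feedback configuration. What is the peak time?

From 1 + K_pG_p(s) = 0: s² + 2s + 29 = 0 ⇒ ω_n = 5.385, ζ = 0.1857.
Damped frequency ω_d = ω_n√(1−ζ²) = 5.291 rad/s, so peak time T_p = π/ω_d = 0.594 s.

T_p = 0.594 s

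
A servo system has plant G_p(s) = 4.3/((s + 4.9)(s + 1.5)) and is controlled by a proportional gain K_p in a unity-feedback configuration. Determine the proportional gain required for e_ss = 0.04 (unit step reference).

For a type-0 loop with proportional control, e_ss = 1/(1 + K_p·G_p(0)).
G_p(0) = 0.585. Require 1/(1 + K_p·0.585) = 0.04, so 1 + 0.585·K_p = 25.
K_p = (25 − 1)/0.585 = 41.

K_p = 41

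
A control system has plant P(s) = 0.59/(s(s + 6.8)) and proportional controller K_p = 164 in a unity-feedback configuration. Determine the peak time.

T_p = 0.34 s

From 1 + K_pP(s) = 0: s² + 6.8s + 96.76 = 0 ⇒ ω_n = 9.837, ζ = 0.3456.
Damped frequency ω_d = ω_n√(1−ζ²) = 9.23 rad/s, so peak time T_p = π/ω_d = 0.34 s.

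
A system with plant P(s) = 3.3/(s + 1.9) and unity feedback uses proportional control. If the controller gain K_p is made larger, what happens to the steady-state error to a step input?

e_ss = 1/(1 + K_p·P(0)); a larger K_p raises the denominator, so e_ss decreases.

decrease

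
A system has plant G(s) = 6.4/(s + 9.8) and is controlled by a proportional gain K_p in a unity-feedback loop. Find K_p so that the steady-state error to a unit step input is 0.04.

For a type-0 loop with proportional control, e_ss = 1/(1 + K_p·G(0)).
G(0) = 0.6531. Require 1/(1 + K_p·0.6531) = 0.04, so 1 + 0.6531·K_p = 25.
K_p = (25 − 1)/0.6531 = 36.8.

K_p = 36.8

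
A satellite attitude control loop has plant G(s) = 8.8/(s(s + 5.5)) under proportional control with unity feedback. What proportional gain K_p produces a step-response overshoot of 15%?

K_p = 3.22

From %OS = 100·exp(−πζ/√(1−ζ²)) = 15%, ζ = −ln(0.15)/√(π²+ln²(0.15)) = 0.5169.
Characteristic equation s² + 5.5s + 8.8K_p = 0 gives ζ = 5.5/(2√(8.8K_p)).
Setting ζ = 0.5169: √(8.8K_p) = 5.5/(2·0.5169) = 5.32, so K_p = 28.3/8.8 = 3.22.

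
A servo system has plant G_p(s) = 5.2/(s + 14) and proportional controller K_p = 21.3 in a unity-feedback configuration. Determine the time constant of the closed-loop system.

τ = 0.00802 s

Closed-loop transfer function: T(s) = K_p·G_p(s)/(1 + K_p·G_p(s)) = 110.8/(s + 14 + 110.8) = 110.8/(s + 124.8).
Time constant τ = 1/124.8 = 0.00802 s.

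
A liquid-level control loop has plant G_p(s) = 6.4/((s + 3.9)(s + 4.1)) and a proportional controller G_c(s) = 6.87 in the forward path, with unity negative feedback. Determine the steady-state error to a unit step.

0.267

The loop is type 0. Static position error constant K_pos = G_c(0)·G_p(0) = 6.87·0.4003 = 2.75.
Steady-state error to a unit step: e_ss = 1/(1+K_pos) = 1/3.75 = 0.267.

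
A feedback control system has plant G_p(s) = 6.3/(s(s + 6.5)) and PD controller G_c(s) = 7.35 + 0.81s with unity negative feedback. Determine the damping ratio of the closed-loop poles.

ζ = 0.853

Forward path: (7.35 + 0.81s)·6.3/(s(s+6.5)). The closed-loop characteristic equation is s² + (6.5 + 6.3·0.81)s + 6.3·7.35 = 0.
That is s² + 11.6s + 46.3 = 0, so ω_n = 6.805 rad/s and ζ = 11.6/(2·6.805) = 0.8526.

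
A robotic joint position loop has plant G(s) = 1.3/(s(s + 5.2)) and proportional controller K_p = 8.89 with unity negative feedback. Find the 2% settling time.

T_s ≈ 1.54 s

From 1 + K_pG(s) = 0: s² + 5.2s + 11.56 = 0 ⇒ ω_n = 3.4, ζ = 0.7648.
2% settling time T_s ≈ 4/(ζω_n) = 4/2.6 = 1.54 s.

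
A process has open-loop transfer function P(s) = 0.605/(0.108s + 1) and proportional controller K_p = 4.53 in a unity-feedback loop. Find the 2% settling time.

T_s ≈ 0.115 s

Closed loop: T(s) = K_p·P/(1+K_p·P) = 2.741/(0.108s + 1 + 2.741), with pole at s = −(1 + 2.741)/0.108 = −34.64.
τ = 1/34.64 = 0.02887 s, so 2% settling time ≈ 4τ = 0.115 s.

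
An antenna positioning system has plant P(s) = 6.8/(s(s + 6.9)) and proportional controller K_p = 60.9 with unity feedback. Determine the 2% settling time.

Closed-loop characteristic equation: s² + 6.9s + 414.1 = 0, so ω_n = 20.35 rad/s and ζ = 6.9/(2·20.35) = 0.1695.
2% settling time T_s ≈ 4/(ζω_n) = 4/3.45 = 1.16 s.

T_s ≈ 1.16 s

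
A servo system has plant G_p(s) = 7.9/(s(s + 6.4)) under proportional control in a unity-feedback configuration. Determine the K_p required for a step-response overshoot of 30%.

K_p = 10.1

From %OS = 100·exp(−πζ/√(1−ζ²)) = 30%, ζ = −ln(0.3)/√(π²+ln²(0.3)) = 0.3579.
Characteristic equation s² + 6.4s + 7.9K_p = 0 gives ζ = 6.4/(2√(7.9K_p)).
Setting ζ = 0.3579: √(7.9K_p) = 6.4/(2·0.3579) = 8.942, so K_p = 79.96/7.9 = 10.1.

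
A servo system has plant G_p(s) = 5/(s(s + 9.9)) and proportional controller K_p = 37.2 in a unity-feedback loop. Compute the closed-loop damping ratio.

ζ = 0.363

With unity feedback the closed-loop characteristic equation is s² + 9.9s + 37.2·5 = s² + 9.9s + 186 = 0.
Matching s² + 2ζω_n s + ω_n²: ω_n = √186 = 13.64 rad/s and 2ζω_n = 9.9, so ζ = 9.9/(2·13.64) = 0.363.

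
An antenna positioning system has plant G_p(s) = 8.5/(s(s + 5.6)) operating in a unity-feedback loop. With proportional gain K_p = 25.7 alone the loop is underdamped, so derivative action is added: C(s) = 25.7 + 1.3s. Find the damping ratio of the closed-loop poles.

ζ = 0.563

Forward path: (25.7 + 1.3s)·8.5/(s(s+5.6)). The closed-loop characteristic equation is s² + (5.6 + 8.5·1.3)s + 8.5·25.7 = 0.
That is s² + 16.65s + 218.4 = 0, so ω_n = 14.78 rad/s and ζ = 16.65/(2·14.78) = 0.5633.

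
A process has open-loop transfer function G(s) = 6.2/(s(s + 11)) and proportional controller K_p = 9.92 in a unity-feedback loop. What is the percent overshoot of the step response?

4.55%

From 1 + K_pG(s) = 0: s² + 11s + 61.5 = 0 ⇒ ω_n = 7.842, ζ = 0.7013.
%OS = 100·exp(−πζ/√(1−ζ²)) = 100·exp(−π·0.7013/√0.5082) = 4.55%.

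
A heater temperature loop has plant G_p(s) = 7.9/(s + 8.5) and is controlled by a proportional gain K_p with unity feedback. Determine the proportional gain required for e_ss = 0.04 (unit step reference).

Steady-state error for a unit step on this type-0 loop is 1/(1 + K_p·G_p(0)).
G_p(0) = 0.9294. Require 1/(1 + K_p·0.9294) = 0.04, so 1 + 0.9294·K_p = 25.
K_p = (25 − 1)/0.9294 = 25.8.

K_p = 25.8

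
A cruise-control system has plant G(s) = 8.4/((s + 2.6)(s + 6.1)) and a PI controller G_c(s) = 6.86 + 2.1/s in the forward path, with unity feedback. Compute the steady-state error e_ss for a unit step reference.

The open loop G_c(s)G(s) has a pole at the origin (type 1), so the static position error constant is infinite and e_ss = 1/(1+∞) = 0.

0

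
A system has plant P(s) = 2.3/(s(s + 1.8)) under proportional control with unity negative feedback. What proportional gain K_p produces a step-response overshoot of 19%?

K_p = 1.61

From %OS = 100·exp(−πζ/√(1−ζ²)) = 19%, ζ = −ln(0.19)/√(π²+ln²(0.19)) = 0.4673.
Characteristic equation s² + 1.8s + 2.3K_p = 0 gives ζ = 1.8/(2√(2.3K_p)).
Setting ζ = 0.4673: √(2.3K_p) = 1.8/(2·0.4673) = 1.926, so K_p = 3.709/2.3 = 1.61.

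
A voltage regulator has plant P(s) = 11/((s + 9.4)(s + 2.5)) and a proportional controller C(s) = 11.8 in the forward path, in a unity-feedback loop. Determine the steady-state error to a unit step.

0.153

The loop is type 0. Static position error constant K_pos = C(0)·P(0) = 11.8·0.4681 = 5.523.
Steady-state error to a unit step: e_ss = 1/(1+K_pos) = 1/6.523 = 0.153.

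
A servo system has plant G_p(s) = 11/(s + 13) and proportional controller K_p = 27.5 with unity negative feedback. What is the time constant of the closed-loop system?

Closed-loop transfer function: T(s) = K_p·G_p(s)/(1 + K_p·G_p(s)) = 302.5/(s + 13 + 302.5) = 302.5/(s + 315.5).
Time constant τ = 1/315.5 = 0.00317 s.

τ = 0.00317 s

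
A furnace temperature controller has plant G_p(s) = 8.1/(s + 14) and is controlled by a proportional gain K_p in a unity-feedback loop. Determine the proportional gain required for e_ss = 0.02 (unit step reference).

For a type-0 loop with proportional control, e_ss = 1/(1 + K_p·G_p(0)).
G_p(0) = 0.5786. Require 1/(1 + K_p·0.5786) = 0.02, so 1 + 0.5786·K_p = 50.
K_p = (50 − 1)/0.5786 = 84.7.

K_p = 84.7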